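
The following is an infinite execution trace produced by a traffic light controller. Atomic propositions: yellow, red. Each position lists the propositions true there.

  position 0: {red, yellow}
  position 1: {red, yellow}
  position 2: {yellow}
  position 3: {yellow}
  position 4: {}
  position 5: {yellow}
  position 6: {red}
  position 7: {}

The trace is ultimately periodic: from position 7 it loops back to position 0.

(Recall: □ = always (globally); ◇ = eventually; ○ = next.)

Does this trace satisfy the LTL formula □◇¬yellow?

◇¬yellow holds at every position 0..7, and those are all positions ever visited, so □◇¬yellow holds.

Satisfied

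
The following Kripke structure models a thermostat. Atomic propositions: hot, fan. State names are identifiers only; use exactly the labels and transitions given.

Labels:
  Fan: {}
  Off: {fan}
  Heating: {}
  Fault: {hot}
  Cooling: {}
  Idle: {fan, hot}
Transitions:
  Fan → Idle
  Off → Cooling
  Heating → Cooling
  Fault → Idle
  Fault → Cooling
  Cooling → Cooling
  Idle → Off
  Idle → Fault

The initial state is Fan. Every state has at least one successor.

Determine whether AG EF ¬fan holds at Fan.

States satisfying EF ¬fan: {Fan, Off, Heating, Fault, Cooling, Idle}.
States satisfying AG EF ¬fan: {Fan, Off, Heating, Fault, Cooling, Idle}.
Every state reachable from Fan satisfies EF ¬fan.
Fan ∈ Sat(AG EF ¬fan).

Satisfied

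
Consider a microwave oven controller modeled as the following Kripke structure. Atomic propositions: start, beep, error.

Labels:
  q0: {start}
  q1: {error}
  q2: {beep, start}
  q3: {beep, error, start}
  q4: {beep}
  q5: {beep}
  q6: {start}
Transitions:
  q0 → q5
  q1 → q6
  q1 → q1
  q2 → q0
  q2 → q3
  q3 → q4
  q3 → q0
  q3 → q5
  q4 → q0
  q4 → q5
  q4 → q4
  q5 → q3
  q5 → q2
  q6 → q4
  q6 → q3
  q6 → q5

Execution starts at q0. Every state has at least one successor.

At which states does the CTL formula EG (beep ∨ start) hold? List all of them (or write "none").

{q0, q2, q3, q4, q5, q6}

States satisfying beep ∨ start: {q0, q2, q3, q4, q5, q6}.
States satisfying EG (beep ∨ start): {q0, q2, q3, q4, q5, q6}.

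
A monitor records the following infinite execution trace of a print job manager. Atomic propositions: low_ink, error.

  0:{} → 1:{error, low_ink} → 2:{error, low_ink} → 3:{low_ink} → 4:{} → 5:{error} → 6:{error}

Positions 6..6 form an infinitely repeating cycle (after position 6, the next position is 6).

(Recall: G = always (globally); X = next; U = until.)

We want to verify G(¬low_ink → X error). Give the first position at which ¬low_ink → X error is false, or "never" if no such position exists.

never

¬low_ink → X error holds at every position 0..6, and those are all the positions the trace ever visits, so the invariant G(¬low_ink → X error) is never violated.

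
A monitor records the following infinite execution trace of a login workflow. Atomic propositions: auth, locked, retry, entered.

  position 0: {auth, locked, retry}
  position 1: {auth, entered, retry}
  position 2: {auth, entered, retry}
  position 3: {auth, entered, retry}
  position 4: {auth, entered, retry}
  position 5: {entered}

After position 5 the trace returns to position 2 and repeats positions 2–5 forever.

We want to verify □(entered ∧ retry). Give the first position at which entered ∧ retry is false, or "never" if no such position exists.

0

At position 0 the labels are {auth, locked, retry}, so entered ∧ retry is false there. This is the first violation.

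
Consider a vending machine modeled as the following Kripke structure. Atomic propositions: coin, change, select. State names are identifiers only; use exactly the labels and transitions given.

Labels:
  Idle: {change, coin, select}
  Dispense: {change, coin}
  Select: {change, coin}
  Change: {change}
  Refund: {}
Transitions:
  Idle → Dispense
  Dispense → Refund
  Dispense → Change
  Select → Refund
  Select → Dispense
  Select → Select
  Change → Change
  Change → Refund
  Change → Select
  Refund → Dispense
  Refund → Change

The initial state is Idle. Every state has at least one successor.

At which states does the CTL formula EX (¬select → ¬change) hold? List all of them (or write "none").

States satisfying ¬select → ¬change: {Idle, Refund}.
States satisfying EX (¬select → ¬change): {Dispense, Select, Change}.

{Dispense, Select, Change}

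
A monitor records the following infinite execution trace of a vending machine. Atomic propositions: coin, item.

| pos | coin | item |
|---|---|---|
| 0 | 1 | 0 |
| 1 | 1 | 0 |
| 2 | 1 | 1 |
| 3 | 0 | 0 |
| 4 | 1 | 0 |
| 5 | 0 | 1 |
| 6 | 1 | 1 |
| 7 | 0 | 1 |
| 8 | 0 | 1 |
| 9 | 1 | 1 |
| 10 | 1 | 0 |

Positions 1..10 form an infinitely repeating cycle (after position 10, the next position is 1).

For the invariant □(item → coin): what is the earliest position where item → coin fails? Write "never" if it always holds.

Check item → coin at each position in order: 0 ✓, 1 ✓, 2 ✓, 3 ✓, 4 ✓.
At position 5 the labels are {item}, so item → coin is false there. This is the first violation.

5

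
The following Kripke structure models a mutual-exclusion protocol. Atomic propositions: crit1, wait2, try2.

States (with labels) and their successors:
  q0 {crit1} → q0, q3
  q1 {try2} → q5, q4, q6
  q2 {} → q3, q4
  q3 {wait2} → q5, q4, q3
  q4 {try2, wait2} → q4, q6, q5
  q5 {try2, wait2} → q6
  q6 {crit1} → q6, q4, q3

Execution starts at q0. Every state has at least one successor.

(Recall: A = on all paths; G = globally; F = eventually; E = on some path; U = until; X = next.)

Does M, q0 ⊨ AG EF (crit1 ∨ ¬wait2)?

Holds

States satisfying EF (crit1 ∨ ¬wait2): {q0, q1, q2, q3, q4, q5, q6}.
States satisfying AG EF (crit1 ∨ ¬wait2): {q0, q1, q2, q3, q4, q5, q6}.
Every state reachable from q0 satisfies EF (crit1 ∨ ¬wait2).
q0 ∈ Sat(AG EF (crit1 ∨ ¬wait2)).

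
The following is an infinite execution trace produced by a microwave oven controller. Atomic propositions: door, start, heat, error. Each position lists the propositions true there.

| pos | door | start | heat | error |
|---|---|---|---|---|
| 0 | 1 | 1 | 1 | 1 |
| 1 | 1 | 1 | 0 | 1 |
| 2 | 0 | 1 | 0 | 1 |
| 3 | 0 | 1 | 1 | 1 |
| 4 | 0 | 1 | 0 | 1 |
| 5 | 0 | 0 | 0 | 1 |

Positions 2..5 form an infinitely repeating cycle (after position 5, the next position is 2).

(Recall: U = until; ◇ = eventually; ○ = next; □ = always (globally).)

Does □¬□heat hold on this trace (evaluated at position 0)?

¬□heat holds at every position 0..5, and those are all positions ever visited, so □¬□heat holds.

Yes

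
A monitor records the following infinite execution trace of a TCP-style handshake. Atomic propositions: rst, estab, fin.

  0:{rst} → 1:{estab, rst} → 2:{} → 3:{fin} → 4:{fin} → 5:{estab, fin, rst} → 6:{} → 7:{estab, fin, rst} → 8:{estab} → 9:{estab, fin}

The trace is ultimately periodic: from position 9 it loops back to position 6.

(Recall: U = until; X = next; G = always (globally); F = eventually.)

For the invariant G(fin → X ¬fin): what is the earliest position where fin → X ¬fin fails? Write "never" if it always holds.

3

Check fin → X ¬fin at each position in order: 0 ✓, 1 ✓, 2 ✓.
At position 3 the labels are {fin} and the next position 4 has {fin}, so fin → X ¬fin is false there. This is the first violation.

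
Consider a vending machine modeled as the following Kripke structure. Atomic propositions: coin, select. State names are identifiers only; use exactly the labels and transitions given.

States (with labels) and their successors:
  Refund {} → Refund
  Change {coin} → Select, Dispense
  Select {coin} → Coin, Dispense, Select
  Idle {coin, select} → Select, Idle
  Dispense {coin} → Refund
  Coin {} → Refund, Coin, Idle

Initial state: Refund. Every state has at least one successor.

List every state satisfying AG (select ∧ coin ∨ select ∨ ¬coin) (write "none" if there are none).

{Refund}

States satisfying select ∧ coin ∨ select ∨ ¬coin: {Refund, Idle, Coin}.
States satisfying AG (select ∧ coin ∨ select ∨ ¬coin): {Refund}.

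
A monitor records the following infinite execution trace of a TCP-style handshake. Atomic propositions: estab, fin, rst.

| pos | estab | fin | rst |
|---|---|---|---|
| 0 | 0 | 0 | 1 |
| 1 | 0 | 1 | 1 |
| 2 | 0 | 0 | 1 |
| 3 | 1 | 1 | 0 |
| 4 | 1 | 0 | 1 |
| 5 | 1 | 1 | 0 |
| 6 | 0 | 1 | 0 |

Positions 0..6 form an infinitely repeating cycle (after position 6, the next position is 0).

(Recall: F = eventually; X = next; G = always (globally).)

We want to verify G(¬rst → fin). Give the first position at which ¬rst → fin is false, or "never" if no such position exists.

never

¬rst → fin holds at every position 0..6, and those are all the positions the trace ever visits, so the invariant G(¬rst → fin) is never violated.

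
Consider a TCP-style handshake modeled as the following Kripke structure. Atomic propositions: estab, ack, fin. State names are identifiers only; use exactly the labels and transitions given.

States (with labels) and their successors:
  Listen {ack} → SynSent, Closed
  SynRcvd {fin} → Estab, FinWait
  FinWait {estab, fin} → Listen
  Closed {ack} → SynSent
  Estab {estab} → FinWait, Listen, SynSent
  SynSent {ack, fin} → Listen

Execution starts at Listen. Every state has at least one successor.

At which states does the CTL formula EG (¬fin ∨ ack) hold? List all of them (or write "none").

States satisfying ¬fin ∨ ack: {Listen, Closed, Estab, SynSent}.
States satisfying EG (¬fin ∨ ack): {Listen, Closed, Estab, SynSent}.

{Listen, Closed, Estab, SynSent}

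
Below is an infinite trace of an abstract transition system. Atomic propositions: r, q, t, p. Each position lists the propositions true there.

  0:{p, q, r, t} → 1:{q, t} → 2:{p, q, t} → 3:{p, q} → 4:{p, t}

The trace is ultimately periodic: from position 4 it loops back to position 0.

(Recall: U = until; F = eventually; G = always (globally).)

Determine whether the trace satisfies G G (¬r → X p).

G (¬r → X p) holds at every position 0..4, and those are all positions ever visited, so G G (¬r → X p) holds.

Yes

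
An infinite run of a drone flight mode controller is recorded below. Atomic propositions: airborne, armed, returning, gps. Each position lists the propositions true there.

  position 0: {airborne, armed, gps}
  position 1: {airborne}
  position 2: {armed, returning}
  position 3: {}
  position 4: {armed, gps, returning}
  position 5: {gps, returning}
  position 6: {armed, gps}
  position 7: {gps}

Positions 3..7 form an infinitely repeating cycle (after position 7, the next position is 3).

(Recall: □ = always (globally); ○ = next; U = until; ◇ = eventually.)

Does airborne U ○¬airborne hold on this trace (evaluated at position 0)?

Satisfied

Walking from position 0: ○¬airborne first holds at position 1, and airborne holds at every earlier position along the way, so airborne U ○¬airborne holds.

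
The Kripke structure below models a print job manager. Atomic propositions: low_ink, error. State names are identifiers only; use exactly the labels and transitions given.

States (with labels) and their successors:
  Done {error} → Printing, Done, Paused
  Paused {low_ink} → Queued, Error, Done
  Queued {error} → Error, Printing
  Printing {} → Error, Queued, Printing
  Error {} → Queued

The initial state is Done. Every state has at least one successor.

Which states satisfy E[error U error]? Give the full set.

{Done, Queued}

States satisfying error: {Done, Queued}.
States satisfying E[error U error]: {Done, Queued}.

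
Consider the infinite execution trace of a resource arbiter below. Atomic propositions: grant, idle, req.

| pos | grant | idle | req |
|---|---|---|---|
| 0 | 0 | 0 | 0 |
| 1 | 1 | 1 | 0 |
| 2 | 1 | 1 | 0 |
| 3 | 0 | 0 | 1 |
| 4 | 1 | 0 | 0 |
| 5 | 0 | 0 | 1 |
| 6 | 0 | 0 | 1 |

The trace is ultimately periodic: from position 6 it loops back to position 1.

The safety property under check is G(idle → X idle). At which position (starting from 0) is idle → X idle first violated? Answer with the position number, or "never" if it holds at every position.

Check idle → X idle at each position in order: 0 ✓, 1 ✓.
At position 2 the labels are {grant, idle} and the next position 3 has {req}, so idle → X idle is false there. This is the first violation.

2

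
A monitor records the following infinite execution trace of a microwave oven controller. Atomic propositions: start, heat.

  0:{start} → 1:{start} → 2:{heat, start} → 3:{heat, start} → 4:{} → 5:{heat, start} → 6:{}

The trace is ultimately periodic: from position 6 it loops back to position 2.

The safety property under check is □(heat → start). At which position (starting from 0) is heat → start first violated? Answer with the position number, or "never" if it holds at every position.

never

heat → start holds at every position 0..6, and those are all the positions the trace ever visits, so the invariant □(heat → start) is never violated.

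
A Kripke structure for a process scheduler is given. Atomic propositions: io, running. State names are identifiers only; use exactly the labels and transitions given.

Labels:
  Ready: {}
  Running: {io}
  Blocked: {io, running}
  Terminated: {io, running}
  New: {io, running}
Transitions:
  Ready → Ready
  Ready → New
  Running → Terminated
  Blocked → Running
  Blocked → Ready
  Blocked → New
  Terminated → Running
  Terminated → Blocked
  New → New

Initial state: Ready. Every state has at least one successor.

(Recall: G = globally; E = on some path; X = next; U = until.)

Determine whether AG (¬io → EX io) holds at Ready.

States satisfying ¬io → EX io: {Ready, Running, Blocked, Terminated, New}.
States satisfying AG (¬io → EX io): {Ready, Running, Blocked, Terminated, New}.
Every state reachable from Ready satisfies ¬io → EX io.
Ready ∈ Sat(AG (¬io → EX io)).

Satisfied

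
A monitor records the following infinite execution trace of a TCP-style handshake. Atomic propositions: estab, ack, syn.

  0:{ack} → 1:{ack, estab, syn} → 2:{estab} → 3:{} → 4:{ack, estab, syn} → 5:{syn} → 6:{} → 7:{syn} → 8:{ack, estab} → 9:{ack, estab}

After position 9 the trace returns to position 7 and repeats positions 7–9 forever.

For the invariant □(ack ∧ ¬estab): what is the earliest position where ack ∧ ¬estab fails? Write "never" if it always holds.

Check ack ∧ ¬estab at each position in order: 0 ✓.
At position 1 the labels are {ack, estab, syn}, so ack ∧ ¬estab is false there. This is the first violation.

1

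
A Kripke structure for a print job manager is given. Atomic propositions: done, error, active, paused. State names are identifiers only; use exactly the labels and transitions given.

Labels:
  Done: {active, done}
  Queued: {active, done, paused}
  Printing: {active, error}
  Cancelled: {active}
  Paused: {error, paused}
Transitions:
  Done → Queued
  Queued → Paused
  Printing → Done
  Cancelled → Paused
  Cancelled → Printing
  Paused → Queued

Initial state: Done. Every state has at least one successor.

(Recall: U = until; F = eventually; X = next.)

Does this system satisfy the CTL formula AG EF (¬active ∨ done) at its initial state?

Yes

States satisfying EF (¬active ∨ done): {Done, Queued, Printing, Cancelled, Paused}.
States satisfying AG EF (¬active ∨ done): {Done, Queued, Printing, Cancelled, Paused}.
Every state reachable from Done satisfies EF (¬active ∨ done).
Done ∈ Sat(AG EF (¬active ∨ done)).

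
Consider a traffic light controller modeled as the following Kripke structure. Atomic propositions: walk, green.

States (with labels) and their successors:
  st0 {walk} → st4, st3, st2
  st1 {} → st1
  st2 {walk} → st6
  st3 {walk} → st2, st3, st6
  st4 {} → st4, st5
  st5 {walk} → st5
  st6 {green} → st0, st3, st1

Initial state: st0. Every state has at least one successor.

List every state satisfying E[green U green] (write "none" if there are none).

States satisfying green: {st6}.
States satisfying E[green U green]: {st6}.

{st6}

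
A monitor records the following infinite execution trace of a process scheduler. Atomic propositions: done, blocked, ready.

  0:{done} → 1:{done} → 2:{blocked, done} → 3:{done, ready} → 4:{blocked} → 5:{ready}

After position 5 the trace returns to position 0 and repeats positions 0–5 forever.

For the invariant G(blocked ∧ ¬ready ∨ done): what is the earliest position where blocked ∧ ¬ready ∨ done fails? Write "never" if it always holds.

Check blocked ∧ ¬ready ∨ done at each position in order: 0 ✓, 1 ✓, 2 ✓, 3 ✓, 4 ✓.
At position 5 the labels are {ready}, so blocked ∧ ¬ready ∨ done is false there. This is the first violation.

5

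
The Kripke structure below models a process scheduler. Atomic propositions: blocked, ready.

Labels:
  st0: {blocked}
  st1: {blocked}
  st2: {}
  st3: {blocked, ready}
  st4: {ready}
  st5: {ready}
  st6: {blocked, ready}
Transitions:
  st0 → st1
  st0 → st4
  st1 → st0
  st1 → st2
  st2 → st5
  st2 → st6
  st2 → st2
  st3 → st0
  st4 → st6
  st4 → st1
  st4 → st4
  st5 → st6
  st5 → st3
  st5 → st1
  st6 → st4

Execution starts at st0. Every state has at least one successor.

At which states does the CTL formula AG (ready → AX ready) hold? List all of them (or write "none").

States satisfying ready → AX ready: {st0, st1, st2, st6}.
States satisfying AG (ready → AX ready): ∅.

none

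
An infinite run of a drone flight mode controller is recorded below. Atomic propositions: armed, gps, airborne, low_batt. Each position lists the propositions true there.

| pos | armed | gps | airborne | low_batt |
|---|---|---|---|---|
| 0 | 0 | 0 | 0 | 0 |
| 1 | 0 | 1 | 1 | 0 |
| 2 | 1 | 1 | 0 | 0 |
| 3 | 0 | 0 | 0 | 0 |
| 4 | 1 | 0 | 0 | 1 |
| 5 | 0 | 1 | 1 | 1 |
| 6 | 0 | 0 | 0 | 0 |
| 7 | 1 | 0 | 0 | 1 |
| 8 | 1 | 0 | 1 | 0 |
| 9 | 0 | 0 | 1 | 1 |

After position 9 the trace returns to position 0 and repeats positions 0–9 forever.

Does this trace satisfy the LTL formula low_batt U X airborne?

Yes

Walking from position 0: X airborne first holds at position 0, and low_batt holds at every earlier position along the way, so low_batt U X airborne holds.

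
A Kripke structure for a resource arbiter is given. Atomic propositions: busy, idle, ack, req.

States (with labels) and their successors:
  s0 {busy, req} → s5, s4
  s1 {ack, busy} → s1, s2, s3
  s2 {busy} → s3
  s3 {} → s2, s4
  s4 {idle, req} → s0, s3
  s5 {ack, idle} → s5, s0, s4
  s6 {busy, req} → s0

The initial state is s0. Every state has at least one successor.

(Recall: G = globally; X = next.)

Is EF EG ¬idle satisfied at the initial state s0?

States satisfying EG ¬idle: {s1, s2, s3}.
States satisfying EF EG ¬idle: {s0, s1, s2, s3, s4, s5, s6}.
Some path from s0 reaches a state where EG ¬idle holds.
s0 ∈ Sat(EF EG ¬idle).

Yes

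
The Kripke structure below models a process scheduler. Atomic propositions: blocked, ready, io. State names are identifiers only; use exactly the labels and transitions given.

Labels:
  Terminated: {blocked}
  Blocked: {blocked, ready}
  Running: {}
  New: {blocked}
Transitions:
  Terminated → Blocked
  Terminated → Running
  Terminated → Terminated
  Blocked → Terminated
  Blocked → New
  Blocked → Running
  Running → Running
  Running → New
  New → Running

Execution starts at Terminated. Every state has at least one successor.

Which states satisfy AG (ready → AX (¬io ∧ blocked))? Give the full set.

States satisfying ready → AX (¬io ∧ blocked): {Terminated, Running, New}.
States satisfying AG (ready → AX (¬io ∧ blocked)): {Running, New}.

{Running, New}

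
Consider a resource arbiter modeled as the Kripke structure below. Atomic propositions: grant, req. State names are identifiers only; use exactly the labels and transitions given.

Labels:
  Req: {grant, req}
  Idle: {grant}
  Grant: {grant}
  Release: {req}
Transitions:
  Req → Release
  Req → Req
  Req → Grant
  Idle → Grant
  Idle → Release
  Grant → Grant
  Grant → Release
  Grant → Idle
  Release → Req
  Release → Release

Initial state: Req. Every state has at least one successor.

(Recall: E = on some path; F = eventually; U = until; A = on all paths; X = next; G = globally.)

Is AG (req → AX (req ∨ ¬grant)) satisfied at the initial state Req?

Does not hold

States satisfying req → AX (req ∨ ¬grant): {Idle, Grant, Release}.
States satisfying AG (req → AX (req ∨ ¬grant)): ∅.
Req is reachable from Req and violates req → AX (req ∨ ¬grant), so AG fails at Req.
Req ∉ Sat(AG (req → AX (req ∨ ¬grant))).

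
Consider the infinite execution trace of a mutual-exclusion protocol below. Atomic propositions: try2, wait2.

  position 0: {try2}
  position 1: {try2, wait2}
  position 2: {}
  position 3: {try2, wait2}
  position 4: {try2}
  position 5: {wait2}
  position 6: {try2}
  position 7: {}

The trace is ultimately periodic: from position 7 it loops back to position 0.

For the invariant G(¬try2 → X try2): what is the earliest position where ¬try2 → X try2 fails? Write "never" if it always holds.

never

¬try2 → X try2 holds at every position 0..7, and those are all the positions the trace ever visits, so the invariant G(¬try2 → X try2) is never violated.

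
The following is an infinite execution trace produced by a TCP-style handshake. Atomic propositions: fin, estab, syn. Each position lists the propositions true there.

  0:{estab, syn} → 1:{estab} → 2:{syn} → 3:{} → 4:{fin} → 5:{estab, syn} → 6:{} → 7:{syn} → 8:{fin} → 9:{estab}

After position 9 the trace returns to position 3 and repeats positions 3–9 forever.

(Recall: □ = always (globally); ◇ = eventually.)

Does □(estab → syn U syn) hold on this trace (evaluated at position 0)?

estab → syn U syn must hold at every position from 0 onward. It fails at position 1, so □(estab → syn U syn) is false.
Positions where estab holds: 0, 1, 5, 9.
Check syn U syn at each: 0→ok, 1→fails, 5→ok, 9→fails.

No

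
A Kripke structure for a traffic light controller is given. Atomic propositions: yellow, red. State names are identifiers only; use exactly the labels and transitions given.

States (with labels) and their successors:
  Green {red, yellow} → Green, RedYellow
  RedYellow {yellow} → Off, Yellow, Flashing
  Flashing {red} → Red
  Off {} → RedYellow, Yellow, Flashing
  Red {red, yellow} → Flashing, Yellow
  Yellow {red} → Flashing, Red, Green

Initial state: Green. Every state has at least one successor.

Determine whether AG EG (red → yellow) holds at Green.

States satisfying EG (red → yellow): {Green, RedYellow, Off}.
States satisfying AG EG (red → yellow): ∅.
Flashing is reachable from Green and violates EG (red → yellow), so AG fails at Green.
Green ∉ Sat(AG EG (red → yellow)).

No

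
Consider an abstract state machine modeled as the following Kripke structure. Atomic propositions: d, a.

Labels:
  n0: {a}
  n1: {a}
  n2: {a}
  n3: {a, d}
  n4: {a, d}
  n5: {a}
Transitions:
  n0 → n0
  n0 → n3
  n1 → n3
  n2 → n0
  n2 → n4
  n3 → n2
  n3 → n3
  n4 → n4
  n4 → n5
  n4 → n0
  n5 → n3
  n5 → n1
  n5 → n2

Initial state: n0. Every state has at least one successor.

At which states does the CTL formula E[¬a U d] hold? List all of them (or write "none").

States satisfying ¬a: ∅.
States satisfying d: {n3, n4}.
States satisfying E[¬a U d]: {n3, n4}.

{n3, n4}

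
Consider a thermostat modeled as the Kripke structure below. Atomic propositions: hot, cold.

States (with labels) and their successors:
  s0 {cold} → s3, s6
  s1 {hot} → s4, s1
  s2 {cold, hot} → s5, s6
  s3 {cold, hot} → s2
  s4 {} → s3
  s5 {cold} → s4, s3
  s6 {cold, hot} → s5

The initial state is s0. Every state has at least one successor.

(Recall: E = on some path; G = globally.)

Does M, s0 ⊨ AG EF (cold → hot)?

Yes

States satisfying EF (cold → hot): {s0, s1, s2, s3, s4, s5, s6}.
States satisfying AG EF (cold → hot): {s0, s1, s2, s3, s4, s5, s6}.
Every state reachable from s0 satisfies EF (cold → hot).
s0 ∈ Sat(AG EF (cold → hot)).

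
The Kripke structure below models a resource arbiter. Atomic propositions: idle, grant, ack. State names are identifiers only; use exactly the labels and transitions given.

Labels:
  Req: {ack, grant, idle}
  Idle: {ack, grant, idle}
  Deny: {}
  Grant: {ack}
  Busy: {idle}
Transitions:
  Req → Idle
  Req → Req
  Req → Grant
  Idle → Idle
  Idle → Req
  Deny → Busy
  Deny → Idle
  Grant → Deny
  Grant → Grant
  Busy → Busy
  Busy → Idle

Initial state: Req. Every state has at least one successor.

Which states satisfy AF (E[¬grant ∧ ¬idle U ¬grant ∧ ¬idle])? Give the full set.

States satisfying E[¬grant ∧ ¬idle U ¬grant ∧ ¬idle]: {Deny, Grant}.
States satisfying AF (E[¬grant ∧ ¬idle U ¬grant ∧ ¬idle]): {Deny, Grant}.

{Deny, Grant}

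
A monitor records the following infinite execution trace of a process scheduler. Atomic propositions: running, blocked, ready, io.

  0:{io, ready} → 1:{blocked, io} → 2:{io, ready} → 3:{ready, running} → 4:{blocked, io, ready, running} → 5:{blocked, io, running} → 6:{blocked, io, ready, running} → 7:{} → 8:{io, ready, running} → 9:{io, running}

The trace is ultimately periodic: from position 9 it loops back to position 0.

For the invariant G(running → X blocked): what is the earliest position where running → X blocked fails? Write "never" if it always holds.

Check running → X blocked at each position in order: 0 ✓, 1 ✓, 2 ✓, 3 ✓, 4 ✓, 5 ✓.
At position 6 the labels are {blocked, io, ready, running} and the next position 7 has {}, so running → X blocked is false there. This is the first violation.

6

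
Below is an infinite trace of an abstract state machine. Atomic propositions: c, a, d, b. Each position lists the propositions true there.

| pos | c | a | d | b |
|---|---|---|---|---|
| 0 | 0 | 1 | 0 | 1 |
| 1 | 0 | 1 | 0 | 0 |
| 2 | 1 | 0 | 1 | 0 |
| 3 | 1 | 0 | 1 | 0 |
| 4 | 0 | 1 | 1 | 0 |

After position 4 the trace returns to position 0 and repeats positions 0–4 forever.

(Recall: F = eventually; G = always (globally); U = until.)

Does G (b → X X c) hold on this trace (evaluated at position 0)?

b → X X c holds at every position 0..4, and those are all positions ever visited, so G (b → X X c) holds.
Positions where b holds: 0.
Check X X c at each: 0→ok.

Holds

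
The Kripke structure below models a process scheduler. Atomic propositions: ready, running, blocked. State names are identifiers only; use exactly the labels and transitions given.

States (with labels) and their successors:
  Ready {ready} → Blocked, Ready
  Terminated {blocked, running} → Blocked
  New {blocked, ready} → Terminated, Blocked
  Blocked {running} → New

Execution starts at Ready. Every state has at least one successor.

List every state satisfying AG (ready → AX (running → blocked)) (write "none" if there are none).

none

States satisfying ready → AX (running → blocked): {Terminated, Blocked}.
States satisfying AG (ready → AX (running → blocked)): ∅.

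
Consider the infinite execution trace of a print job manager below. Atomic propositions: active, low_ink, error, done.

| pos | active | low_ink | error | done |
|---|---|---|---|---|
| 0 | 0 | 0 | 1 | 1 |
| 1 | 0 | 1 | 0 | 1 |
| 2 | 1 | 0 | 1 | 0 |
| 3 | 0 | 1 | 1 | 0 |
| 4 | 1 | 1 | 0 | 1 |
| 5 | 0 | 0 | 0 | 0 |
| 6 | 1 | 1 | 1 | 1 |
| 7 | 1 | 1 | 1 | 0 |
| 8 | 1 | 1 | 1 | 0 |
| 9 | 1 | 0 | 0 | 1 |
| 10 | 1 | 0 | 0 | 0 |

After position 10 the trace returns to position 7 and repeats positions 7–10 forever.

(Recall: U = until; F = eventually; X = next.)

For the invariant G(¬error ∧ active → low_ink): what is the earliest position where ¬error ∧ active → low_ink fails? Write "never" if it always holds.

9

Check ¬error ∧ active → low_ink at each position in order: 0 ✓, 1 ✓, 2 ✓, 3 ✓, 4 ✓, 5 ✓, 6 ✓, 7 ✓, 8 ✓.
At position 9 the labels are {active, done}, so ¬error ∧ active → low_ink is false there. This is the first violation.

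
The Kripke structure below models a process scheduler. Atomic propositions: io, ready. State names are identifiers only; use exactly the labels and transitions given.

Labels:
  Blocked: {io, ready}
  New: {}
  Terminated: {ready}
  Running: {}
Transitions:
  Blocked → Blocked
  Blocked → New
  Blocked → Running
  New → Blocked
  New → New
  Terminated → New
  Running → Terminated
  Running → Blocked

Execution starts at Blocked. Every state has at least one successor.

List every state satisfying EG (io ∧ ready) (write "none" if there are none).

States satisfying io ∧ ready: {Blocked}.
States satisfying EG (io ∧ ready): {Blocked}.

{Blocked}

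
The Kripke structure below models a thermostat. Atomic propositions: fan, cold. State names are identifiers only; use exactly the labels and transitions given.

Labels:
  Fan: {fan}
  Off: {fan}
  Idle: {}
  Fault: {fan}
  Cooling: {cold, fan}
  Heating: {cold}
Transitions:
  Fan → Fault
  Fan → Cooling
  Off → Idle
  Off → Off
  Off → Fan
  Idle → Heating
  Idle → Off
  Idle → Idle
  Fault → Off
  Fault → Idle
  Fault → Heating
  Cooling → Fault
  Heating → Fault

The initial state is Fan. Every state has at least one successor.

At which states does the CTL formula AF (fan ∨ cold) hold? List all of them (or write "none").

States satisfying fan ∨ cold: {Fan, Off, Fault, Cooling, Heating}.
States satisfying AF (fan ∨ cold): {Fan, Off, Fault, Cooling, Heating}.

{Fan, Off, Fault, Cooling, Heating}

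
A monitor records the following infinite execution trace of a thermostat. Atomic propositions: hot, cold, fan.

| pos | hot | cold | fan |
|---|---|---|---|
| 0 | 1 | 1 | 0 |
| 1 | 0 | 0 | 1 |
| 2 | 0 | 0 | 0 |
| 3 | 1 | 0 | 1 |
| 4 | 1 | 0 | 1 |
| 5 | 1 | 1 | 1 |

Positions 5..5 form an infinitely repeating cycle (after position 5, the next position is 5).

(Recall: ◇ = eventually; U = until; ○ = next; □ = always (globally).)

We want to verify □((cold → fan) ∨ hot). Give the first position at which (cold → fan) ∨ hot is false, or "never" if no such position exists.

(cold → fan) ∨ hot holds at every position 0..5, and those are all the positions the trace ever visits, so the invariant □((cold → fan) ∨ hot) is never violated.

never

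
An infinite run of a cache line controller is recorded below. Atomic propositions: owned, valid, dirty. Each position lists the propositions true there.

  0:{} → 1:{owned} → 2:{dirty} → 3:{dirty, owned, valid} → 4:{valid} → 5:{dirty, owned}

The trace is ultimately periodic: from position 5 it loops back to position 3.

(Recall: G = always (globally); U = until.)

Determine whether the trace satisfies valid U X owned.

Yes

Walking from position 0: X owned first holds at position 0, and valid holds at every earlier position along the way, so valid U X owned holds.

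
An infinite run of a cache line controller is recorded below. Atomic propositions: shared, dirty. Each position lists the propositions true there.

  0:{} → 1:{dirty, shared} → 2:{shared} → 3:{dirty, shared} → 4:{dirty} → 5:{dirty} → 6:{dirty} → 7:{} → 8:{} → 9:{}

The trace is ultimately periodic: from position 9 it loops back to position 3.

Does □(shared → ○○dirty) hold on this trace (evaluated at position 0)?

shared → ○○dirty holds at every position 0..9, and those are all positions ever visited, so □(shared → ○○dirty) holds.
Positions where shared holds: 1, 2, 3.
Check ○○dirty at each: 1→ok, 2→ok, 3→ok.

Yes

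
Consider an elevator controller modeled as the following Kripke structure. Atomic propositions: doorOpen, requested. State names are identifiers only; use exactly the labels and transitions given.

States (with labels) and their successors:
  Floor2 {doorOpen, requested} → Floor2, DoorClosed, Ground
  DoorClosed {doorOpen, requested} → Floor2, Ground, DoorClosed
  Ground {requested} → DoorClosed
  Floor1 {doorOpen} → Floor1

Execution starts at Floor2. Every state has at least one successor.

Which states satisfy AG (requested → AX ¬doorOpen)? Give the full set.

{Floor1}

States satisfying requested → AX ¬doorOpen: {Floor1}.
States satisfying AG (requested → AX ¬doorOpen): {Floor1}.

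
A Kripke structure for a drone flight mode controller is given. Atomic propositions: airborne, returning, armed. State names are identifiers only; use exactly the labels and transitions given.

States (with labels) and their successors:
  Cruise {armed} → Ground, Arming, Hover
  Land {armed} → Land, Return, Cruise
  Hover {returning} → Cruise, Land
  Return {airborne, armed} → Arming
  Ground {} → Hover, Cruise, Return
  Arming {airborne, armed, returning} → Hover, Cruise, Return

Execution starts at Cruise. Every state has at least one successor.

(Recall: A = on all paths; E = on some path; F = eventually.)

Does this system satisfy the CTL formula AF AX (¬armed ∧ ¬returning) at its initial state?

States satisfying AX (¬armed ∧ ¬returning): ∅.
States satisfying AF AX (¬armed ∧ ¬returning): ∅.
There is a path from Cruise along which AX (¬armed ∧ ¬returning) never holds.
Cruise ∉ Sat(AF AX (¬armed ∧ ¬returning)).

Does not hold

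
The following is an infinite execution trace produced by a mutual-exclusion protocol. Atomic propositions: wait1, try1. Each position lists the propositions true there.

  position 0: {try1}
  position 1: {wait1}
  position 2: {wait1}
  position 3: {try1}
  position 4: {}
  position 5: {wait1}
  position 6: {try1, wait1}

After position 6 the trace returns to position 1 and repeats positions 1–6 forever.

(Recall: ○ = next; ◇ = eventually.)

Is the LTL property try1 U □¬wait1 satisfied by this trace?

Walking from position 0: at position 1, □¬wait1 has not yet held and try1 fails, so try1 U □¬wait1 is false.

No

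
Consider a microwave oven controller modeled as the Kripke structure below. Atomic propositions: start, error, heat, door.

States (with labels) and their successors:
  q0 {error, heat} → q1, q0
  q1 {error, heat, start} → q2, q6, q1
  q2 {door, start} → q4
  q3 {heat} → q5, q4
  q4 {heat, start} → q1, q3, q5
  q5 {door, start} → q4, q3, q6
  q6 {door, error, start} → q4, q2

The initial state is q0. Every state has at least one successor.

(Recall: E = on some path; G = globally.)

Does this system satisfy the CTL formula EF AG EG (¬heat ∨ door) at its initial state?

Does not hold

States satisfying AG EG (¬heat ∨ door): ∅.
States satisfying EF AG EG (¬heat ∨ door): ∅.
No suitable path/successor from q0 witnesses the formula.
q0 ∉ Sat(EF AG EG (¬heat ∨ door)).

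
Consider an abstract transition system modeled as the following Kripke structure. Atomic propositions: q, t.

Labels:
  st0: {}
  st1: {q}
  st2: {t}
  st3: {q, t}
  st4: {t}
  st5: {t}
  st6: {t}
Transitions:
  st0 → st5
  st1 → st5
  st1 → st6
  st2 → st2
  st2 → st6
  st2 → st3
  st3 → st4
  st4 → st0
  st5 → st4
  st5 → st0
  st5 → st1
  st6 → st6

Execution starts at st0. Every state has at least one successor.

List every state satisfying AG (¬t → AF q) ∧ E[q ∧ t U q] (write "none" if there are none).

States satisfying ¬t → AF q: {st1, st2, st3, st4, st5, st6}.
States satisfying AG (¬t → AF q): {st6}.
States satisfying q ∧ t: {st3}.
States satisfying q: {st1, st3}.
States satisfying E[q ∧ t U q]: {st1, st3}.
States satisfying AG (¬t → AF q) ∧ E[q ∧ t U q]: ∅.

none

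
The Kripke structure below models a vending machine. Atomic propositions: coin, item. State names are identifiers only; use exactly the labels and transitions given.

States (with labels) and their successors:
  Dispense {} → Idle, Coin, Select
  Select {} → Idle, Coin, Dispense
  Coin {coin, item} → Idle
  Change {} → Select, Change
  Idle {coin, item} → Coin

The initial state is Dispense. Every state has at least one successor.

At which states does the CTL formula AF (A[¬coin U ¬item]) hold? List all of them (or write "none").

{Dispense, Select, Change}

States satisfying A[¬coin U ¬item]: {Dispense, Select, Change}.
States satisfying AF (A[¬coin U ¬item]): {Dispense, Select, Change}.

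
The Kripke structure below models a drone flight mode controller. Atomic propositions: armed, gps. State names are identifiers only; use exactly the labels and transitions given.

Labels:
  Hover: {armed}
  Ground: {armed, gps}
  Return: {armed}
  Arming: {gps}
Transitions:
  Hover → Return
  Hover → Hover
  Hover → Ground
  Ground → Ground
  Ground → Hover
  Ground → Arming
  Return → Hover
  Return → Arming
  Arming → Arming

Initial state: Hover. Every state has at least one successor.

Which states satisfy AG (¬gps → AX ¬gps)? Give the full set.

{Arming}

States satisfying ¬gps → AX ¬gps: {Ground, Arming}.
States satisfying AG (¬gps → AX ¬gps): {Arming}.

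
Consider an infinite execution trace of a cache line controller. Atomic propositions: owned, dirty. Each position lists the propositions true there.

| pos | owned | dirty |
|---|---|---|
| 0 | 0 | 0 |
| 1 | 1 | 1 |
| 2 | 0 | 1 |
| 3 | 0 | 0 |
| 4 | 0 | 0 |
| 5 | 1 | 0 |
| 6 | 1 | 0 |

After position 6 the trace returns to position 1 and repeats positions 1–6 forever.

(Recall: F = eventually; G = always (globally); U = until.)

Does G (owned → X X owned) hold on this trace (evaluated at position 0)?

owned → X X owned must hold at every position from 0 onward. It fails at position 1, so G (owned → X X owned) is false.
Positions where owned holds: 1, 5, 6.
Check X X owned at each: 1→fails, 5→ok, 6→fails.

Does not hold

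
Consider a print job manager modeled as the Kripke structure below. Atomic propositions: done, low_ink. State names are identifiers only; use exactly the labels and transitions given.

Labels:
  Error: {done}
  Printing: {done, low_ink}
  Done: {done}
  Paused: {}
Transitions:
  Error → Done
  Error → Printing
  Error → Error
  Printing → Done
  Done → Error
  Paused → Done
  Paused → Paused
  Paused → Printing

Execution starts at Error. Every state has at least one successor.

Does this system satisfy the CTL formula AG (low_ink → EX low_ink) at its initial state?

Violated

States satisfying low_ink → EX low_ink: {Error, Done, Paused}.
States satisfying AG (low_ink → EX low_ink): ∅.
Printing is reachable from Error and violates low_ink → EX low_ink, so AG fails at Error.
Error ∉ Sat(AG (low_ink → EX low_ink)).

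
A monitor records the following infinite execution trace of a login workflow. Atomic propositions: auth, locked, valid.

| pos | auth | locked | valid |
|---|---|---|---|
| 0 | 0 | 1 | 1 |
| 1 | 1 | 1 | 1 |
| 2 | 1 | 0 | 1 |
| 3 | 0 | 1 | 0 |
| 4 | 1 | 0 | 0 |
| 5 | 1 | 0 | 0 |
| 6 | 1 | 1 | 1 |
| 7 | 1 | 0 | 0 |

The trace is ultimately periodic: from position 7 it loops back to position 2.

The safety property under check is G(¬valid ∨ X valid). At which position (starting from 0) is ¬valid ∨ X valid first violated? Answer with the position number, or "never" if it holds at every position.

2

Check ¬valid ∨ X valid at each position in order: 0 ✓, 1 ✓.
At position 2 the labels are {auth, valid} and the next position 3 has {locked}, so ¬valid ∨ X valid is false there. This is the first violation.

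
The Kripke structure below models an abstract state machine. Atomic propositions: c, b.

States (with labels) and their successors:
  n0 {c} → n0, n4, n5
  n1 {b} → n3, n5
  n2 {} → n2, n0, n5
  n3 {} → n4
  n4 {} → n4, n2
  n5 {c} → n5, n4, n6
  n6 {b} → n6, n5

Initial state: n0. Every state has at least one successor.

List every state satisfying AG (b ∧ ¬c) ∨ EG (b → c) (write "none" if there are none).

States satisfying b ∧ ¬c: {n1, n6}.
States satisfying AG (b ∧ ¬c): ∅.
States satisfying b → c: {n0, n2, n3, n4, n5}.
States satisfying EG (b → c): {n0, n2, n3, n4, n5}.
States satisfying AG (b ∧ ¬c) ∨ EG (b → c): {n0, n2, n3, n4, n5}.

{n0, n2, n3, n4, n5}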